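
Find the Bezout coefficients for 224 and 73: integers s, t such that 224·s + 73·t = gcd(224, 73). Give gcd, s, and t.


Euclidean algorithm on (224, 73) — divide until remainder is 0:
  224 = 3 · 73 + 5
  73 = 14 · 5 + 3
  5 = 1 · 3 + 2
  3 = 1 · 2 + 1
  2 = 2 · 1 + 0
gcd(224, 73) = 1.
Track Bezout coefficients alongside the remainders: start with r₀ = 224 = a·1 + b·0 (s = 1, t = 0) and r₁ = 73 = a·0 + b·1 (s = 0, t = 1); each new remainder r_{k+1} = r_{k-1} − q_k·r_k inherits s_{k+1} = s_{k-1} − q_k·s_k, t_{k+1} = t_{k-1} − q_k·t_k, so r_k = a·s_k + b·t_k at every step:
  q = 3: r = 5, s = 1 − 3·0 = 1, t = 0 − 3·1 = -3  (check: 224·1 + 73·(-3) = 5)
  q = 14: r = 3, s = 0 − 14·1 = -14, t = 1 − 14·(-3) = 43  (check: 224·(-14) + 73·43 = 3)
  q = 1: r = 2, s = 1 − 1·(-14) = 15, t = -3 − 1·43 = -46  (check: 224·15 + 73·(-46) = 2)
  q = 1: r = 1, s = -14 − 1·15 = -29, t = 43 − 1·(-46) = 89  (check: 224·(-29) + 73·89 = 1)
The row with r = 1 (the gcd) gives the Bezout coefficients s = -29, t = 89.
Result: 224 · (-29) + 73 · (89) = 1.

gcd(224, 73) = 1; s = -29, t = 89 (check: 224·(-29) + 73·89 = 1).


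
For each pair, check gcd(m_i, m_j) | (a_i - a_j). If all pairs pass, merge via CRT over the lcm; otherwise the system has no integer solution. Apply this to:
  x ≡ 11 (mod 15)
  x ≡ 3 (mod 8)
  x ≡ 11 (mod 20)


Moduli 15, 8, 20 are not pairwise coprime, so CRT works modulo lcm(m_i) when all pairwise compatibility conditions hold.
Pairwise compatibility: gcd(m_i, m_j) must divide a_i - a_j for every pair.
Merge one congruence at a time:
  Start: x ≡ 11 (mod 15).
  Combine with x ≡ 3 (mod 8): gcd(15, 8) = 1; 3 - 11 = -8, which IS divisible by 1, so compatible.
    Write x = 11 + 15·t and substitute into x ≡ 3 (mod 8): 15·t ≡ 3 − 11 = -8 (mod 8).
    Reduce coefficients mod 8: 7·t ≡ 0 (mod 8).
    The inverse of 7 mod 8 is 7 (since 7·7 = 49 = 6·8 + 1), so t ≡ 7·0 = 0 ≡ 0 (mod 8).
    Then x = 11 + 15·0 = 11, valid modulo lcm(15, 8) = 120: x ≡ 11 (mod 120).
  Combine with x ≡ 11 (mod 20): gcd(120, 20) = 20; 11 - 11 = 0, which IS divisible by 20, so compatible.
    Write x = 11 + 120·t and substitute into x ≡ 11 (mod 20): 120·t ≡ 11 − 11 = 0 (mod 20).
    Divide the congruence (and modulus) by g = 20: 6·t ≡ 0 (mod 1).
    Modulo 1 every t works; take t = 0.
    Then x = 11 + 120·0 = 11, valid modulo lcm(120, 20) = 120: x ≡ 11 (mod 120).
Verify: 11 mod 15 = 11, 11 mod 8 = 3, 11 mod 20 = 11.

x ≡ 11 (mod 120).


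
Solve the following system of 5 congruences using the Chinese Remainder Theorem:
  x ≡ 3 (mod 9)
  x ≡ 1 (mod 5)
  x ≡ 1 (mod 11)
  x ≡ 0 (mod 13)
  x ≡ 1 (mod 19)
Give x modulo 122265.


Product of moduli M = 9 · 5 · 11 · 13 · 19 = 122265.
Merge one congruence at a time:
  Start: x ≡ 3 (mod 9).
  Combine with x ≡ 1 (mod 5); new modulus lcm = 45.
    Write x = 3 + 9·t and substitute into x ≡ 1 (mod 5): 9·t ≡ 1 − 3 = -2 (mod 5).
    Reduce coefficients mod 5: 4·t ≡ 3 (mod 5).
    The inverse of 4 mod 5 is 4 (since 4·4 = 16 = 3·5 + 1), so t ≡ 4·3 = 12 ≡ 2 (mod 5).
    Then x = 3 + 9·2 = 21, valid modulo lcm(9, 5) = 45: x ≡ 21 (mod 45).
  Combine with x ≡ 1 (mod 11); new modulus lcm = 495.
    Write x = 21 + 45·t and substitute into x ≡ 1 (mod 11): 45·t ≡ 1 − 21 = -20 (mod 11).
    Reduce coefficients mod 11: 1·t ≡ 2 (mod 11).
    So t ≡ 2 (mod 11).
    Then x = 21 + 45·2 = 111, valid modulo lcm(45, 11) = 495: x ≡ 111 (mod 495).
  Combine with x ≡ 0 (mod 13); new modulus lcm = 6435.
    Write x = 111 + 495·t and substitute into x ≡ 0 (mod 13): 495·t ≡ 0 − 111 = -111 (mod 13).
    Reduce coefficients mod 13: 1·t ≡ 6 (mod 13).
    So t ≡ 6 (mod 13).
    Then x = 111 + 495·6 = 3081, valid modulo lcm(495, 13) = 6435: x ≡ 3081 (mod 6435).
  Combine with x ≡ 1 (mod 19); new modulus lcm = 122265.
    Write x = 3081 + 6435·t and substitute into x ≡ 1 (mod 19): 6435·t ≡ 1 − 3081 = -3080 (mod 19).
    Reduce coefficients mod 19: 13·t ≡ 17 (mod 19).
    The inverse of 13 mod 19 is 3 (since 13·3 = 39 = 2·19 + 1), so t ≡ 3·17 = 51 ≡ 13 (mod 19).
    Then x = 3081 + 6435·13 = 86736, valid modulo lcm(6435, 19) = 122265: x ≡ 86736 (mod 122265).
Verify against each original: 86736 mod 9 = 3, 86736 mod 5 = 1, 86736 mod 11 = 1, 86736 mod 13 = 0, 86736 mod 19 = 1.

x ≡ 86736 (mod 122265).


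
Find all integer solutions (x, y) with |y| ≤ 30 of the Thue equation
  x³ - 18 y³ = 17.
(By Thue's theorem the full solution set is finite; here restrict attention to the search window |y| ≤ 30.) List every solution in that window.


The equation is x³ - 18y³ = 17. For fixed y, x³ = 18·y³ + 17, so a solution requires the RHS to be a perfect cube.
Strategy: iterate y from -30 to 30, compute RHS = 18·y³ + 17, and check whether it is a (positive or negative) perfect cube.
Check small values of y:
  y = 0: RHS = 17 is not a perfect cube.
  y = 1: RHS = 35 is not a perfect cube.
  y = -1: RHS = -1 = (-1)³ ⇒ x = -1 works.
  y = 2: RHS = 161 is not a perfect cube.
  y = -2: RHS = -127 is not a perfect cube.
  y = 3: RHS = 503 is not a perfect cube.
  y = -3: RHS = -469 is not a perfect cube.
Continuing the search up to |y| = 30 finds no further solutions beyond those listed.
Collected solutions: (-1, -1).

Solutions (with |y| ≤ 30): (-1, -1).


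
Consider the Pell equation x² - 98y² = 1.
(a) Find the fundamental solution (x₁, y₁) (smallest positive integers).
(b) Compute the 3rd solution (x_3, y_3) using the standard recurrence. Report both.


Step 1: Find the fundamental solution (x₁, y₁) of x² - 98y² = 1.
  Expand √98 as a continued fraction. a₀ = ⌊√98⌋ = 9; iterate m_{k+1} = d_k·a_k − m_k, d_{k+1} = (98 − m_{k+1}²)/d_k, a_{k+1} = ⌊(a₀ + m_{k+1})/d_{k+1}⌋ (starting m₀ = 0, d₀ = 1), with convergents p_k = a_k·p_{k-1} + p_{k-2}, q_k = a_k·q_{k-1} + q_{k-2} (p₋₁ = 1, q₋₁ = 0):
  k = 0: a₀ = 9; p₀/q₀ = 9/1; p₀² − 98·q₀² = 81 − 98 = -17.
  k = 1: m = 9, d = 17, a = ⌊(9 + 9)/17⌋ = 1; p/q = (1·9 + 1)/(1·1 + 0) = 10/1; p² − 98·q² = 100 − 98 = 2.
  k = 2: m = 8, d = 2, a = ⌊(9 + 8)/2⌋ = 8; p/q = (8·10 + 9)/(8·1 + 1) = 89/9; p² − 98·q² = 7921 − 7938 = -17.
  k = 3: m = 8, d = 17, a = ⌊(9 + 8)/17⌋ = 1; p/q = (1·89 + 10)/(1·9 + 1) = 99/10; p² − 98·q² = 9801 − 9800 = 1.
  The first convergent with p² − 98·q² = 1 gives the fundamental solution (x₁, y₁) = (99, 10).
Step 2: Apply the recurrence (x_{n+1}, y_{n+1}) = (x₁x_n + 98y₁y_n, x₁y_n + y₁x_n) repeatedly.
  From (x_1, y_1) = (99, 10): x_2 = 99·99 + 98·10·10 = 19601; y_2 = 99·10 + 10·99 = 1980.
  From (x_2, y_2) = (19601, 1980): x_3 = 99·19601 + 98·10·1980 = 3880899; y_3 = 99·1980 + 10·19601 = 392030.
Step 3: Verify x_3² - 98·y_3² = 15061377048201 - 15061377048200 = 1 (should be 1). ✓

(x_1, y_1) = (99, 10); (x_3, y_3) = (3880899, 392030).


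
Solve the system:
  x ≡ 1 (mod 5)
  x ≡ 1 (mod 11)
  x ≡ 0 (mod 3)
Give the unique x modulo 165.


Moduli 5, 11, 3 are pairwise coprime; by CRT there is a unique solution modulo M = 5 · 11 · 3 = 165.
Solve pairwise, accumulating the modulus:
  Start with x ≡ 1 (mod 5).
  Combine with x ≡ 1 (mod 11): since gcd(5, 11) = 1, we get a unique residue mod 55.
    Write x = 1 + 5·t and substitute into x ≡ 1 (mod 11): 5·t ≡ 1 − 1 = 0 (mod 11).
    The inverse of 5 mod 11 is 9 (since 5·9 = 45 = 4·11 + 1), so t ≡ 9·0 = 0 ≡ 0 (mod 11).
    Then x = 1 + 5·0 = 1, valid modulo lcm(5, 11) = 55: x ≡ 1 (mod 55).
  Combine with x ≡ 0 (mod 3): since gcd(55, 3) = 1, we get a unique residue mod 165.
    Write x = 1 + 55·t and substitute into x ≡ 0 (mod 3): 55·t ≡ 0 − 1 = -1 (mod 3).
    Reduce coefficients mod 3: 1·t ≡ 2 (mod 3).
    So t ≡ 2 (mod 3).
    Then x = 1 + 55·2 = 111, valid modulo lcm(55, 3) = 165: x ≡ 111 (mod 165).
Verify: 111 mod 5 = 1 ✓, 111 mod 11 = 1 ✓, 111 mod 3 = 0 ✓.

x ≡ 111 (mod 165).


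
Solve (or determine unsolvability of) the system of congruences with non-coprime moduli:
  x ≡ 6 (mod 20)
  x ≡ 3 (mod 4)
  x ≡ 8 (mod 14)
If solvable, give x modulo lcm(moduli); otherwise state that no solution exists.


Moduli 20, 4, 14 are not pairwise coprime, so CRT works modulo lcm(m_i) when all pairwise compatibility conditions hold.
Pairwise compatibility: gcd(m_i, m_j) must divide a_i - a_j for every pair.
Merge one congruence at a time:
  Start: x ≡ 6 (mod 20).
  Combine with x ≡ 3 (mod 4): gcd(20, 4) = 4, and 3 - 6 = -3 is NOT divisible by 4.
    ⇒ system is inconsistent (no integer solution).

No solution (the system is inconsistent).


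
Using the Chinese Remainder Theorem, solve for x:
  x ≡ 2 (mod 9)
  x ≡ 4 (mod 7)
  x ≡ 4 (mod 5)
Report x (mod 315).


Moduli 9, 7, 5 are pairwise coprime; by CRT there is a unique solution modulo M = 9 · 7 · 5 = 315.
Solve pairwise, accumulating the modulus:
  Start with x ≡ 2 (mod 9).
  Combine with x ≡ 4 (mod 7): since gcd(9, 7) = 1, we get a unique residue mod 63.
    Write x = 2 + 9·t and substitute into x ≡ 4 (mod 7): 9·t ≡ 4 − 2 = 2 (mod 7).
    Reduce coefficients mod 7: 2·t ≡ 2 (mod 7).
    The inverse of 2 mod 7 is 4 (since 2·4 = 8 = 1·7 + 1), so t ≡ 4·2 = 8 ≡ 1 (mod 7).
    Then x = 2 + 9·1 = 11, valid modulo lcm(9, 7) = 63: x ≡ 11 (mod 63).
  Combine with x ≡ 4 (mod 5): since gcd(63, 5) = 1, we get a unique residue mod 315.
    Write x = 11 + 63·t and substitute into x ≡ 4 (mod 5): 63·t ≡ 4 − 11 = -7 (mod 5).
    Reduce coefficients mod 5: 3·t ≡ 3 (mod 5).
    The inverse of 3 mod 5 is 2 (since 3·2 = 6 = 1·5 + 1), so t ≡ 2·3 = 6 ≡ 1 (mod 5).
    Then x = 11 + 63·1 = 74, valid modulo lcm(63, 5) = 315: x ≡ 74 (mod 315).
Verify: 74 mod 9 = 2 ✓, 74 mod 7 = 4 ✓, 74 mod 5 = 4 ✓.

x ≡ 74 (mod 315).


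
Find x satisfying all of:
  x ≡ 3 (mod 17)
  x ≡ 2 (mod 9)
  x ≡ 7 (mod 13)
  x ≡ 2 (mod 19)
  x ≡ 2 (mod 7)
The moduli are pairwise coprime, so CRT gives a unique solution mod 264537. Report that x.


Product of moduli M = 17 · 9 · 13 · 19 · 7 = 264537.
Merge one congruence at a time:
  Start: x ≡ 3 (mod 17).
  Combine with x ≡ 2 (mod 9); new modulus lcm = 153.
    Write x = 3 + 17·t and substitute into x ≡ 2 (mod 9): 17·t ≡ 2 − 3 = -1 (mod 9).
    Reduce coefficients mod 9: 8·t ≡ 8 (mod 9).
    The inverse of 8 mod 9 is 8 (since 8·8 = 64 = 7·9 + 1), so t ≡ 8·8 = 64 ≡ 1 (mod 9).
    Then x = 3 + 17·1 = 20, valid modulo lcm(17, 9) = 153: x ≡ 20 (mod 153).
  Combine with x ≡ 7 (mod 13); new modulus lcm = 1989.
    Write x = 20 + 153·t and substitute into x ≡ 7 (mod 13): 153·t ≡ 7 − 20 = -13 (mod 13).
    Reduce coefficients mod 13: 10·t ≡ 0 (mod 13).
    The inverse of 10 mod 13 is 4 (since 10·4 = 40 = 3·13 + 1), so t ≡ 4·0 = 0 ≡ 0 (mod 13).
    Then x = 20 + 153·0 = 20, valid modulo lcm(153, 13) = 1989: x ≡ 20 (mod 1989).
  Combine with x ≡ 2 (mod 19); new modulus lcm = 37791.
    Write x = 20 + 1989·t and substitute into x ≡ 2 (mod 19): 1989·t ≡ 2 − 20 = -18 (mod 19).
    Reduce coefficients mod 19: 13·t ≡ 1 (mod 19).
    The inverse of 13 mod 19 is 3 (since 13·3 = 39 = 2·19 + 1), so t ≡ 3·1 = 3 ≡ 3 (mod 19).
    Then x = 20 + 1989·3 = 5987, valid modulo lcm(1989, 19) = 37791: x ≡ 5987 (mod 37791).
  Combine with x ≡ 2 (mod 7); new modulus lcm = 264537.
    Write x = 5987 + 37791·t and substitute into x ≡ 2 (mod 7): 37791·t ≡ 2 − 5987 = -5985 (mod 7).
    Reduce coefficients mod 7: 5·t ≡ 0 (mod 7).
    The inverse of 5 mod 7 is 3 (since 5·3 = 15 = 2·7 + 1), so t ≡ 3·0 = 0 ≡ 0 (mod 7).
    Then x = 5987 + 37791·0 = 5987, valid modulo lcm(37791, 7) = 264537: x ≡ 5987 (mod 264537).
Verify against each original: 5987 mod 17 = 3, 5987 mod 9 = 2, 5987 mod 13 = 7, 5987 mod 19 = 2, 5987 mod 7 = 2.

x ≡ 5987 (mod 264537).


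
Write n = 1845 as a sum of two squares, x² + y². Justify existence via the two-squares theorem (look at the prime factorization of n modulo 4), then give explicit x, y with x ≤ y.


Step 1: Factor n = 1845 = 3^2 · 5 · 41.
Step 2: Check the mod-4 condition on each prime factor: 3 ≡ 3 (mod 4), exponent 2 (must be even); 5 ≡ 1 (mod 4), exponent 1; 41 ≡ 1 (mod 4), exponent 1.
All primes ≡ 3 (mod 4) appear to even exponent (or don't appear), so by the two-squares theorem n IS expressible as a sum of two squares.
Step 3: Build a representation. Group n = k² · m with k = 3 and m = 5 · 41 = 205 (a product of primes ≡ 1 (mod 4)); a representation of m scales to one of n via (k·x)² + (k·y)² = k²(x² + y²). Each prime p ≡ 1 (mod 4) is itself a sum of two squares; find a² by testing p − a² for a perfect square:
  5: 5 − 1² = 4 = 2² ⇒ 5 = 1² + 2².
  41: 41 − 1² = 40, 41 − 2² = 37, 41 − 3² = 32, 41 − 4² = 25 = 5² ⇒ 41 = 4² + 5².
  Combine using the Brahmagupta–Fibonacci identity (a² + b²)(c² + d²) = (ac − bd)² + (ad + bc)² = (ac + bd)² + (ad − bc)²:
  5 · 41 = 205: from (1² + 2²)(4² + 5²), take (1·4 − 2·5, 1·5 + 2·4) = (4 − 10, 5 + 8) = (-6, 13); dropping signs (only squares matter) gives (6, 13); check 6² + 13² = 36 + 169 = 205 ✓.
  Scale by k = 3: (3·6, 3·13) = (18, 39).
Step 4: Order so x ≤ y and verify: 18² + 39² = 324 + 1521 = 1845 = n. ✓

n = 1845 = 18² + 39² (one valid representation with x ≤ y).


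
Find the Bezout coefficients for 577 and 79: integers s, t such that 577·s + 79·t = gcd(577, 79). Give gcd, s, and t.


Euclidean algorithm on (577, 79) — divide until remainder is 0:
  577 = 7 · 79 + 24
  79 = 3 · 24 + 7
  24 = 3 · 7 + 3
  7 = 2 · 3 + 1
  3 = 3 · 1 + 0
gcd(577, 79) = 1.
Track Bezout coefficients alongside the remainders: start with r₀ = 577 = a·1 + b·0 (s = 1, t = 0) and r₁ = 79 = a·0 + b·1 (s = 0, t = 1); each new remainder r_{k+1} = r_{k-1} − q_k·r_k inherits s_{k+1} = s_{k-1} − q_k·s_k, t_{k+1} = t_{k-1} − q_k·t_k, so r_k = a·s_k + b·t_k at every step:
  q = 7: r = 24, s = 1 − 7·0 = 1, t = 0 − 7·1 = -7  (check: 577·1 + 79·(-7) = 24)
  q = 3: r = 7, s = 0 − 3·1 = -3, t = 1 − 3·(-7) = 22  (check: 577·(-3) + 79·22 = 7)
  q = 3: r = 3, s = 1 − 3·(-3) = 10, t = -7 − 3·22 = -73  (check: 577·10 + 79·(-73) = 3)
  q = 2: r = 1, s = -3 − 2·10 = -23, t = 22 − 2·(-73) = 168  (check: 577·(-23) + 79·168 = 1)
The row with r = 1 (the gcd) gives the Bezout coefficients s = -23, t = 168.
Result: 577 · (-23) + 79 · (168) = 1.

gcd(577, 79) = 1; s = -23, t = 168 (check: 577·(-23) + 79·168 = 1).


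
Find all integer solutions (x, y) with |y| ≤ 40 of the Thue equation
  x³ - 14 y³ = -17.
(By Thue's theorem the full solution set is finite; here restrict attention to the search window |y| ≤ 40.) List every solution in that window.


The equation is x³ - 14y³ = -17. For fixed y, x³ = 14·y³ − 17, so a solution requires the RHS to be a perfect cube.
Strategy: iterate y from -40 to 40, compute RHS = 14·y³ − 17, and check whether it is a (positive or negative) perfect cube.
Check small values of y:
  y = 0: RHS = -17 is not a perfect cube.
  y = 1: RHS = -3 is not a perfect cube.
  y = -1: RHS = -31 is not a perfect cube.
  y = 2: RHS = 95 is not a perfect cube.
  y = -2: RHS = -129 is not a perfect cube.
  y = 3: RHS = 361 is not a perfect cube.
  y = -3: RHS = -395 is not a perfect cube.
Continuing the search up to |y| = 40 finds no solutions either.
No (x, y) in the scanned range satisfies the equation.

No integer solutions with |y| ≤ 40.


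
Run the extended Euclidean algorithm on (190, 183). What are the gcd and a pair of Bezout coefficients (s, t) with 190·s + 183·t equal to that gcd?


Euclidean algorithm on (190, 183) — divide until remainder is 0:
  190 = 1 · 183 + 7
  183 = 26 · 7 + 1
  7 = 7 · 1 + 0
gcd(190, 183) = 1.
Track Bezout coefficients alongside the remainders: start with r₀ = 190 = a·1 + b·0 (s = 1, t = 0) and r₁ = 183 = a·0 + b·1 (s = 0, t = 1); each new remainder r_{k+1} = r_{k-1} − q_k·r_k inherits s_{k+1} = s_{k-1} − q_k·s_k, t_{k+1} = t_{k-1} − q_k·t_k, so r_k = a·s_k + b·t_k at every step:
  q = 1: r = 7, s = 1 − 1·0 = 1, t = 0 − 1·1 = -1  (check: 190·1 + 183·(-1) = 7)
  q = 26: r = 1, s = 0 − 26·1 = -26, t = 1 − 26·(-1) = 27  (check: 190·(-26) + 183·27 = 1)
The row with r = 1 (the gcd) gives the Bezout coefficients s = -26, t = 27.
Result: 190 · (-26) + 183 · (27) = 1.

gcd(190, 183) = 1; s = -26, t = 27 (check: 190·(-26) + 183·27 = 1).


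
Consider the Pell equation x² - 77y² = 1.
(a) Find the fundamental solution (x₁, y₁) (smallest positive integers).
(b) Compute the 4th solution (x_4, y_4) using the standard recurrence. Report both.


Step 1: Find the fundamental solution (x₁, y₁) of x² - 77y² = 1.
  Expand √77 as a continued fraction. a₀ = ⌊√77⌋ = 8; iterate m_{k+1} = d_k·a_k − m_k, d_{k+1} = (77 − m_{k+1}²)/d_k, a_{k+1} = ⌊(a₀ + m_{k+1})/d_{k+1}⌋ (starting m₀ = 0, d₀ = 1), with convergents p_k = a_k·p_{k-1} + p_{k-2}, q_k = a_k·q_{k-1} + q_{k-2} (p₋₁ = 1, q₋₁ = 0):
  k = 0: a₀ = 8; p₀/q₀ = 8/1; p₀² − 77·q₀² = 64 − 77 = -13.
  k = 1: m = 8, d = 13, a = ⌊(8 + 8)/13⌋ = 1; p/q = (1·8 + 1)/(1·1 + 0) = 9/1; p² − 77·q² = 81 − 77 = 4.
  k = 2: m = 5, d = 4, a = ⌊(8 + 5)/4⌋ = 3; p/q = (3·9 + 8)/(3·1 + 1) = 35/4; p² − 77·q² = 1225 − 1232 = -7.
  k = 3: m = 7, d = 7, a = ⌊(8 + 7)/7⌋ = 2; p/q = (2·35 + 9)/(2·4 + 1) = 79/9; p² − 77·q² = 6241 − 6237 = 4.
  k = 4: m = 7, d = 4, a = ⌊(8 + 7)/4⌋ = 3; p/q = (3·79 + 35)/(3·9 + 4) = 272/31; p² − 77·q² = 73984 − 73997 = -13.
  k = 5: m = 5, d = 13, a = ⌊(8 + 5)/13⌋ = 1; p/q = (1·272 + 79)/(1·31 + 9) = 351/40; p² − 77·q² = 123201 − 123200 = 1.
  The first convergent with p² − 77·q² = 1 gives the fundamental solution (x₁, y₁) = (351, 40).
Step 2: Apply the recurrence (x_{n+1}, y_{n+1}) = (x₁x_n + 77y₁y_n, x₁y_n + y₁x_n) repeatedly.
  From (x_1, y_1) = (351, 40): x_2 = 351·351 + 77·40·40 = 246401; y_2 = 351·40 + 40·351 = 28080.
  From (x_2, y_2) = (246401, 28080): x_3 = 351·246401 + 77·40·28080 = 172973151; y_3 = 351·28080 + 40·246401 = 19712120.
  From (x_3, y_3) = (172973151, 19712120): x_4 = 351·172973151 + 77·40·19712120 = 121426905601; y_4 = 351·19712120 + 40·172973151 = 13837880160.
Step 3: Verify x_4² - 77·y_4² = 14744493403834165171201 - 14744493403834165171200 = 1 (should be 1). ✓

(x_1, y_1) = (351, 40); (x_4, y_4) = (121426905601, 13837880160).


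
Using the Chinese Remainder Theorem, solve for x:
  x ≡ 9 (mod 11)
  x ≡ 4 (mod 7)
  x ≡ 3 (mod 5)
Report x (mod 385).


Moduli 11, 7, 5 are pairwise coprime; by CRT there is a unique solution modulo M = 11 · 7 · 5 = 385.
Solve pairwise, accumulating the modulus:
  Start with x ≡ 9 (mod 11).
  Combine with x ≡ 4 (mod 7): since gcd(11, 7) = 1, we get a unique residue mod 77.
    Write x = 9 + 11·t and substitute into x ≡ 4 (mod 7): 11·t ≡ 4 − 9 = -5 (mod 7).
    Reduce coefficients mod 7: 4·t ≡ 2 (mod 7).
    The inverse of 4 mod 7 is 2 (since 4·2 = 8 = 1·7 + 1), so t ≡ 2·2 = 4 ≡ 4 (mod 7).
    Then x = 9 + 11·4 = 53, valid modulo lcm(11, 7) = 77: x ≡ 53 (mod 77).
  Combine with x ≡ 3 (mod 5): since gcd(77, 5) = 1, we get a unique residue mod 385.
    Write x = 53 + 77·t and substitute into x ≡ 3 (mod 5): 77·t ≡ 3 − 53 = -50 (mod 5).
    Reduce coefficients mod 5: 2·t ≡ 0 (mod 5).
    The inverse of 2 mod 5 is 3 (since 2·3 = 6 = 1·5 + 1), so t ≡ 3·0 = 0 ≡ 0 (mod 5).
    Then x = 53 + 77·0 = 53, valid modulo lcm(77, 5) = 385: x ≡ 53 (mod 385).
Verify: 53 mod 11 = 9 ✓, 53 mod 7 = 4 ✓, 53 mod 5 = 3 ✓.

x ≡ 53 (mod 385).


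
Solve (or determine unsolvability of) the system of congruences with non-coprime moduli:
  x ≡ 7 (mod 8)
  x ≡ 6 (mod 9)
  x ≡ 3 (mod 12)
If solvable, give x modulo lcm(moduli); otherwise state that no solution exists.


Moduli 8, 9, 12 are not pairwise coprime, so CRT works modulo lcm(m_i) when all pairwise compatibility conditions hold.
Pairwise compatibility: gcd(m_i, m_j) must divide a_i - a_j for every pair.
Merge one congruence at a time:
  Start: x ≡ 7 (mod 8).
  Combine with x ≡ 6 (mod 9): gcd(8, 9) = 1; 6 - 7 = -1, which IS divisible by 1, so compatible.
    Write x = 7 + 8·t and substitute into x ≡ 6 (mod 9): 8·t ≡ 6 − 7 = -1 (mod 9).
    Reduce coefficients mod 9: 8·t ≡ 8 (mod 9).
    The inverse of 8 mod 9 is 8 (since 8·8 = 64 = 7·9 + 1), so t ≡ 8·8 = 64 ≡ 1 (mod 9).
    Then x = 7 + 8·1 = 15, valid modulo lcm(8, 9) = 72: x ≡ 15 (mod 72).
  Combine with x ≡ 3 (mod 12): gcd(72, 12) = 12; 3 - 15 = -12, which IS divisible by 12, so compatible.
    Write x = 15 + 72·t and substitute into x ≡ 3 (mod 12): 72·t ≡ 3 − 15 = -12 (mod 12).
    Divide the congruence (and modulus) by g = 12: 6·t ≡ -1 (mod 1).
    Modulo 1 every t works; take t = 0.
    Then x = 15 + 72·0 = 15, valid modulo lcm(72, 12) = 72: x ≡ 15 (mod 72).
Verify: 15 mod 8 = 7, 15 mod 9 = 6, 15 mod 12 = 3.

x ≡ 15 (mod 72).


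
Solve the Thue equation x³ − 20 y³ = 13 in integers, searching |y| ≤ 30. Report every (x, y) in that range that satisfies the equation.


The equation is x³ - 20y³ = 13. For fixed y, x³ = 20·y³ + 13, so a solution requires the RHS to be a perfect cube.
Strategy: iterate y from -30 to 30, compute RHS = 20·y³ + 13, and check whether it is a (positive or negative) perfect cube.
Check small values of y:
  y = 0: RHS = 13 is not a perfect cube.
  y = 1: RHS = 33 is not a perfect cube.
  y = -1: RHS = -7 is not a perfect cube.
  y = 2: RHS = 173 is not a perfect cube.
  y = -2: RHS = -147 is not a perfect cube.
  y = 3: RHS = 553 is not a perfect cube.
  y = -3: RHS = -527 is not a perfect cube.
Continuing the search up to |y| = 30 finds no solutions either.
No (x, y) in the scanned range satisfies the equation.

No integer solutions with |y| ≤ 30.


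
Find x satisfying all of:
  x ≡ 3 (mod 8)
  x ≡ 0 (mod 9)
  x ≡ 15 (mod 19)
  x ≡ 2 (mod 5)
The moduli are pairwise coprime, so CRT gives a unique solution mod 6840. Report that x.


Product of moduli M = 8 · 9 · 19 · 5 = 6840.
Merge one congruence at a time:
  Start: x ≡ 3 (mod 8).
  Combine with x ≡ 0 (mod 9); new modulus lcm = 72.
    Write x = 3 + 8·t and substitute into x ≡ 0 (mod 9): 8·t ≡ 0 − 3 = -3 (mod 9).
    Reduce coefficients mod 9: 8·t ≡ 6 (mod 9).
    The inverse of 8 mod 9 is 8 (since 8·8 = 64 = 7·9 + 1), so t ≡ 8·6 = 48 ≡ 3 (mod 9).
    Then x = 3 + 8·3 = 27, valid modulo lcm(8, 9) = 72: x ≡ 27 (mod 72).
  Combine with x ≡ 15 (mod 19); new modulus lcm = 1368.
    Write x = 27 + 72·t and substitute into x ≡ 15 (mod 19): 72·t ≡ 15 − 27 = -12 (mod 19).
    Reduce coefficients mod 19: 15·t ≡ 7 (mod 19).
    The inverse of 15 mod 19 is 14 (since 15·14 = 210 = 11·19 + 1), so t ≡ 14·7 = 98 ≡ 3 (mod 19).
    Then x = 27 + 72·3 = 243, valid modulo lcm(72, 19) = 1368: x ≡ 243 (mod 1368).
  Combine with x ≡ 2 (mod 5); new modulus lcm = 6840.
    Write x = 243 + 1368·t and substitute into x ≡ 2 (mod 5): 1368·t ≡ 2 − 243 = -241 (mod 5).
    Reduce coefficients mod 5: 3·t ≡ 4 (mod 5).
    The inverse of 3 mod 5 is 2 (since 3·2 = 6 = 1·5 + 1), so t ≡ 2·4 = 8 ≡ 3 (mod 5).
    Then x = 243 + 1368·3 = 4347, valid modulo lcm(1368, 5) = 6840: x ≡ 4347 (mod 6840).
Verify against each original: 4347 mod 8 = 3, 4347 mod 9 = 0, 4347 mod 19 = 15, 4347 mod 5 = 2.

x ≡ 4347 (mod 6840).


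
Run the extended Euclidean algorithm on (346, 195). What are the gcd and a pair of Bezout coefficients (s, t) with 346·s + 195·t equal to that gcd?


Euclidean algorithm on (346, 195) — divide until remainder is 0:
  346 = 1 · 195 + 151
  195 = 1 · 151 + 44
  151 = 3 · 44 + 19
  44 = 2 · 19 + 6
  19 = 3 · 6 + 1
  6 = 6 · 1 + 0
gcd(346, 195) = 1.
Track Bezout coefficients alongside the remainders: start with r₀ = 346 = a·1 + b·0 (s = 1, t = 0) and r₁ = 195 = a·0 + b·1 (s = 0, t = 1); each new remainder r_{k+1} = r_{k-1} − q_k·r_k inherits s_{k+1} = s_{k-1} − q_k·s_k, t_{k+1} = t_{k-1} − q_k·t_k, so r_k = a·s_k + b·t_k at every step:
  q = 1: r = 151, s = 1 − 1·0 = 1, t = 0 − 1·1 = -1  (check: 346·1 + 195·(-1) = 151)
  q = 1: r = 44, s = 0 − 1·1 = -1, t = 1 − 1·(-1) = 2  (check: 346·(-1) + 195·2 = 44)
  q = 3: r = 19, s = 1 − 3·(-1) = 4, t = -1 − 3·2 = -7  (check: 346·4 + 195·(-7) = 19)
  q = 2: r = 6, s = -1 − 2·4 = -9, t = 2 − 2·(-7) = 16  (check: 346·(-9) + 195·16 = 6)
  q = 3: r = 1, s = 4 − 3·(-9) = 31, t = -7 − 3·16 = -55  (check: 346·31 + 195·(-55) = 1)
The row with r = 1 (the gcd) gives the Bezout coefficients s = 31, t = -55.
Result: 346 · (31) + 195 · (-55) = 1.

gcd(346, 195) = 1; s = 31, t = -55 (check: 346·31 + 195·(-55) = 1).


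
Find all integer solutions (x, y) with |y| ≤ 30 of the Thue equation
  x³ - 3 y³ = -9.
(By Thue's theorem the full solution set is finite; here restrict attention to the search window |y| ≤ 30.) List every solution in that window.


The equation is x³ - 3y³ = -9. For fixed y, x³ = 3·y³ − 9, so a solution requires the RHS to be a perfect cube.
Strategy: iterate y from -30 to 30, compute RHS = 3·y³ − 9, and check whether it is a (positive or negative) perfect cube.
Check small values of y:
  y = 0: RHS = -9 is not a perfect cube.
  y = 1: RHS = -6 is not a perfect cube.
  y = -1: RHS = -12 is not a perfect cube.
  y = 2: RHS = 15 is not a perfect cube.
  y = -2: RHS = -33 is not a perfect cube.
  y = 3: RHS = 72 is not a perfect cube.
  y = -3: RHS = -90 is not a perfect cube.
Continuing the search up to |y| = 30 finds no solutions either.
No (x, y) in the scanned range satisfies the equation.

No integer solutions with |y| ≤ 30.


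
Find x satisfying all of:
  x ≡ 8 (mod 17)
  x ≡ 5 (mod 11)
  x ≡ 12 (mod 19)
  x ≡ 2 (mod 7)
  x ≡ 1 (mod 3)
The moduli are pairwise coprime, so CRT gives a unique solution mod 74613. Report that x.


Product of moduli M = 17 · 11 · 19 · 7 · 3 = 74613.
Merge one congruence at a time:
  Start: x ≡ 8 (mod 17).
  Combine with x ≡ 5 (mod 11); new modulus lcm = 187.
    Write x = 8 + 17·t and substitute into x ≡ 5 (mod 11): 17·t ≡ 5 − 8 = -3 (mod 11).
    Reduce coefficients mod 11: 6·t ≡ 8 (mod 11).
    The inverse of 6 mod 11 is 2 (since 6·2 = 12 = 1·11 + 1), so t ≡ 2·8 = 16 ≡ 5 (mod 11).
    Then x = 8 + 17·5 = 93, valid modulo lcm(17, 11) = 187: x ≡ 93 (mod 187).
  Combine with x ≡ 12 (mod 19); new modulus lcm = 3553.
    Write x = 93 + 187·t and substitute into x ≡ 12 (mod 19): 187·t ≡ 12 − 93 = -81 (mod 19).
    Reduce coefficients mod 19: 16·t ≡ 14 (mod 19).
    The inverse of 16 mod 19 is 6 (since 16·6 = 96 = 5·19 + 1), so t ≡ 6·14 = 84 ≡ 8 (mod 19).
    Then x = 93 + 187·8 = 1589, valid modulo lcm(187, 19) = 3553: x ≡ 1589 (mod 3553).
  Combine with x ≡ 2 (mod 7); new modulus lcm = 24871.
    Write x = 1589 + 3553·t and substitute into x ≡ 2 (mod 7): 3553·t ≡ 2 − 1589 = -1587 (mod 7).
    Reduce coefficients mod 7: 4·t ≡ 2 (mod 7).
    The inverse of 4 mod 7 is 2 (since 4·2 = 8 = 1·7 + 1), so t ≡ 2·2 = 4 ≡ 4 (mod 7).
    Then x = 1589 + 3553·4 = 15801, valid modulo lcm(3553, 7) = 24871: x ≡ 15801 (mod 24871).
  Combine with x ≡ 1 (mod 3); new modulus lcm = 74613.
    Write x = 15801 + 24871·t and substitute into x ≡ 1 (mod 3): 24871·t ≡ 1 − 15801 = -15800 (mod 3).
    Reduce coefficients mod 3: 1·t ≡ 1 (mod 3).
    So t ≡ 1 (mod 3).
    Then x = 15801 + 24871·1 = 40672, valid modulo lcm(24871, 3) = 74613: x ≡ 40672 (mod 74613).
Verify against each original: 40672 mod 17 = 8, 40672 mod 11 = 5, 40672 mod 19 = 12, 40672 mod 7 = 2, 40672 mod 3 = 1.

x ≡ 40672 (mod 74613).


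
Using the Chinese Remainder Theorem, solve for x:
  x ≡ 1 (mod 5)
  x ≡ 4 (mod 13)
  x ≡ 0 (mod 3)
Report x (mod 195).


Moduli 5, 13, 3 are pairwise coprime; by CRT there is a unique solution modulo M = 5 · 13 · 3 = 195.
Solve pairwise, accumulating the modulus:
  Start with x ≡ 1 (mod 5).
  Combine with x ≡ 4 (mod 13): since gcd(5, 13) = 1, we get a unique residue mod 65.
    Write x = 1 + 5·t and substitute into x ≡ 4 (mod 13): 5·t ≡ 4 − 1 = 3 (mod 13).
    The inverse of 5 mod 13 is 8 (since 5·8 = 40 = 3·13 + 1), so t ≡ 8·3 = 24 ≡ 11 (mod 13).
    Then x = 1 + 5·11 = 56, valid modulo lcm(5, 13) = 65: x ≡ 56 (mod 65).
  Combine with x ≡ 0 (mod 3): since gcd(65, 3) = 1, we get a unique residue mod 195.
    Write x = 56 + 65·t and substitute into x ≡ 0 (mod 3): 65·t ≡ 0 − 56 = -56 (mod 3).
    Reduce coefficients mod 3: 2·t ≡ 1 (mod 3).
    The inverse of 2 mod 3 is 2 (since 2·2 = 4 = 1·3 + 1), so t ≡ 2·1 = 2 ≡ 2 (mod 3).
    Then x = 56 + 65·2 = 186, valid modulo lcm(65, 3) = 195: x ≡ 186 (mod 195).
Verify: 186 mod 5 = 1 ✓, 186 mod 13 = 4 ✓, 186 mod 3 = 0 ✓.

x ≡ 186 (mod 195).


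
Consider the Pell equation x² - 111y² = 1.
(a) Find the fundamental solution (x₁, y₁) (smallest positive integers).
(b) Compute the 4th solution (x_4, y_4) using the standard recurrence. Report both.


Step 1: Find the fundamental solution (x₁, y₁) of x² - 111y² = 1.
  Expand √111 as a continued fraction. a₀ = ⌊√111⌋ = 10; iterate m_{k+1} = d_k·a_k − m_k, d_{k+1} = (111 − m_{k+1}²)/d_k, a_{k+1} = ⌊(a₀ + m_{k+1})/d_{k+1}⌋ (starting m₀ = 0, d₀ = 1), with convergents p_k = a_k·p_{k-1} + p_{k-2}, q_k = a_k·q_{k-1} + q_{k-2} (p₋₁ = 1, q₋₁ = 0):
  k = 0: a₀ = 10; p₀/q₀ = 10/1; p₀² − 111·q₀² = 100 − 111 = -11.
  k = 1: m = 10, d = 11, a = ⌊(10 + 10)/11⌋ = 1; p/q = (1·10 + 1)/(1·1 + 0) = 11/1; p² − 111·q² = 121 − 111 = 10.
  k = 2: m = 1, d = 10, a = ⌊(10 + 1)/10⌋ = 1; p/q = (1·11 + 10)/(1·1 + 1) = 21/2; p² − 111·q² = 441 − 444 = -3.
  k = 3: m = 9, d = 3, a = ⌊(10 + 9)/3⌋ = 6; p/q = (6·21 + 11)/(6·2 + 1) = 137/13; p² − 111·q² = 18769 − 18759 = 10.
  k = 4: m = 9, d = 10, a = ⌊(10 + 9)/10⌋ = 1; p/q = (1·137 + 21)/(1·13 + 2) = 158/15; p² − 111·q² = 24964 − 24975 = -11.
  k = 5: m = 1, d = 11, a = ⌊(10 + 1)/11⌋ = 1; p/q = (1·158 + 137)/(1·15 + 13) = 295/28; p² − 111·q² = 87025 − 87024 = 1.
  The first convergent with p² − 111·q² = 1 gives the fundamental solution (x₁, y₁) = (295, 28).
Step 2: Apply the recurrence (x_{n+1}, y_{n+1}) = (x₁x_n + 111y₁y_n, x₁y_n + y₁x_n) repeatedly.
  From (x_1, y_1) = (295, 28): x_2 = 295·295 + 111·28·28 = 174049; y_2 = 295·28 + 28·295 = 16520.
  From (x_2, y_2) = (174049, 16520): x_3 = 295·174049 + 111·28·16520 = 102688615; y_3 = 295·16520 + 28·174049 = 9746772.
  From (x_3, y_3) = (102688615, 9746772): x_4 = 295·102688615 + 111·28·9746772 = 60586108801; y_4 = 295·9746772 + 28·102688615 = 5750578960.
Step 3: Verify x_4² - 111·y_4² = 3670676579646609657601 - 3670676579646609657600 = 1 (should be 1). ✓

(x_1, y_1) = (295, 28); (x_4, y_4) = (60586108801, 5750578960).


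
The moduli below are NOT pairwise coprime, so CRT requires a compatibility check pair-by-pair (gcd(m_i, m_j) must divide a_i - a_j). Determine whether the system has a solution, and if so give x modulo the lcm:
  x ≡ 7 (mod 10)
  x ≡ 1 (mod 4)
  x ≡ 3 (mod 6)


Moduli 10, 4, 6 are not pairwise coprime, so CRT works modulo lcm(m_i) when all pairwise compatibility conditions hold.
Pairwise compatibility: gcd(m_i, m_j) must divide a_i - a_j for every pair.
Merge one congruence at a time:
  Start: x ≡ 7 (mod 10).
  Combine with x ≡ 1 (mod 4): gcd(10, 4) = 2; 1 - 7 = -6, which IS divisible by 2, so compatible.
    Write x = 7 + 10·t and substitute into x ≡ 1 (mod 4): 10·t ≡ 1 − 7 = -6 (mod 4).
    Divide the congruence (and modulus) by g = 2: 5·t ≡ -3 (mod 2).
    Reduce coefficients mod 2: 1·t ≡ 1 (mod 2).
    So t ≡ 1 (mod 2).
    Then x = 7 + 10·1 = 17, valid modulo lcm(10, 4) = 20: x ≡ 17 (mod 20).
  Combine with x ≡ 3 (mod 6): gcd(20, 6) = 2; 3 - 17 = -14, which IS divisible by 2, so compatible.
    Write x = 17 + 20·t and substitute into x ≡ 3 (mod 6): 20·t ≡ 3 − 17 = -14 (mod 6).
    Divide the congruence (and modulus) by g = 2: 10·t ≡ -7 (mod 3).
    Reduce coefficients mod 3: 1·t ≡ 2 (mod 3).
    So t ≡ 2 (mod 3).
    Then x = 17 + 20·2 = 57, valid modulo lcm(20, 6) = 60: x ≡ 57 (mod 60).
Verify: 57 mod 10 = 7, 57 mod 4 = 1, 57 mod 6 = 3.

x ≡ 57 (mod 60).


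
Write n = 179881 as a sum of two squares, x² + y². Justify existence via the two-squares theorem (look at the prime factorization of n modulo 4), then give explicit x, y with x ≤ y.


Step 1: Factor n = 179881 = 13 · 101 · 137.
Step 2: Check the mod-4 condition on each prime factor: 13 ≡ 1 (mod 4), exponent 1; 101 ≡ 1 (mod 4), exponent 1; 137 ≡ 1 (mod 4), exponent 1.
All primes ≡ 3 (mod 4) appear to even exponent (or don't appear), so by the two-squares theorem n IS expressible as a sum of two squares.
Step 3: Build a representation. Here n = 13 · 101 · 137 is a product of primes ≡ 1 (mod 4). Each prime p ≡ 1 (mod 4) is itself a sum of two squares; find a² by testing p − a² for a perfect square:
  13: 13 − 1² = 12, 13 − 2² = 9 = 3² ⇒ 13 = 2² + 3².
  101: 101 − 1² = 100 = 10² ⇒ 101 = 1² + 10².
  137: 137 − 1² = 136, 137 − 2² = 133, 137 − 3² = 128, 137 − 4² = 121 = 11² ⇒ 137 = 4² + 11².
  Combine using the Brahmagupta–Fibonacci identity (a² + b²)(c² + d²) = (ac − bd)² + (ad + bc)² = (ac + bd)² + (ad − bc)²:
  13 · 101 = 1313: from (2² + 3²)(1² + 10²), take (2·1 − 3·10, 2·10 + 3·1) = (2 − 30, 20 + 3) = (-28, 23); dropping signs (only squares matter) gives (28, 23); check 28² + 23² = 784 + 529 = 1313 ✓.
  1313 · 137 = 179881: from (28² + 23²)(4² + 11²), take (28·4 − 23·11, 28·11 + 23·4) = (112 − 253, 308 + 92) = (-141, 400); dropping signs (only squares matter) gives (141, 400); check 141² + 400² = 19881 + 160000 = 179881 ✓.
Step 4: Order so x ≤ y and verify: 141² + 400² = 19881 + 160000 = 179881 = n. ✓

n = 179881 = 141² + 400² (one valid representation with x ≤ y).


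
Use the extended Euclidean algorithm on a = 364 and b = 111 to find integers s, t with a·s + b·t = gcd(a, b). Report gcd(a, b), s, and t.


Euclidean algorithm on (364, 111) — divide until remainder is 0:
  364 = 3 · 111 + 31
  111 = 3 · 31 + 18
  31 = 1 · 18 + 13
  18 = 1 · 13 + 5
  13 = 2 · 5 + 3
  5 = 1 · 3 + 2
  3 = 1 · 2 + 1
  2 = 2 · 1 + 0
gcd(364, 111) = 1.
Track Bezout coefficients alongside the remainders: start with r₀ = 364 = a·1 + b·0 (s = 1, t = 0) and r₁ = 111 = a·0 + b·1 (s = 0, t = 1); each new remainder r_{k+1} = r_{k-1} − q_k·r_k inherits s_{k+1} = s_{k-1} − q_k·s_k, t_{k+1} = t_{k-1} − q_k·t_k, so r_k = a·s_k + b·t_k at every step:
  q = 3: r = 31, s = 1 − 3·0 = 1, t = 0 − 3·1 = -3  (check: 364·1 + 111·(-3) = 31)
  q = 3: r = 18, s = 0 − 3·1 = -3, t = 1 − 3·(-3) = 10  (check: 364·(-3) + 111·10 = 18)
  q = 1: r = 13, s = 1 − 1·(-3) = 4, t = -3 − 1·10 = -13  (check: 364·4 + 111·(-13) = 13)
  q = 1: r = 5, s = -3 − 1·4 = -7, t = 10 − 1·(-13) = 23  (check: 364·(-7) + 111·23 = 5)
  q = 2: r = 3, s = 4 − 2·(-7) = 18, t = -13 − 2·23 = -59  (check: 364·18 + 111·(-59) = 3)
  q = 1: r = 2, s = -7 − 1·18 = -25, t = 23 − 1·(-59) = 82  (check: 364·(-25) + 111·82 = 2)
  q = 1: r = 1, s = 18 − 1·(-25) = 43, t = -59 − 1·82 = -141  (check: 364·43 + 111·(-141) = 1)
The row with r = 1 (the gcd) gives the Bezout coefficients s = 43, t = -141.
Result: 364 · (43) + 111 · (-141) = 1.

gcd(364, 111) = 1; s = 43, t = -141 (check: 364·43 + 111·(-141) = 1).


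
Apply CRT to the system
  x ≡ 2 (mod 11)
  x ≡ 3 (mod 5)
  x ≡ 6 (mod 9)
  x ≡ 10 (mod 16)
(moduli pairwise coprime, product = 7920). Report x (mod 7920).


Product of moduli M = 11 · 5 · 9 · 16 = 7920.
Merge one congruence at a time:
  Start: x ≡ 2 (mod 11).
  Combine with x ≡ 3 (mod 5); new modulus lcm = 55.
    Write x = 2 + 11·t and substitute into x ≡ 3 (mod 5): 11·t ≡ 3 − 2 = 1 (mod 5).
    Reduce coefficients mod 5: 1·t ≡ 1 (mod 5).
    So t ≡ 1 (mod 5).
    Then x = 2 + 11·1 = 13, valid modulo lcm(11, 5) = 55: x ≡ 13 (mod 55).
  Combine with x ≡ 6 (mod 9); new modulus lcm = 495.
    Write x = 13 + 55·t and substitute into x ≡ 6 (mod 9): 55·t ≡ 6 − 13 = -7 (mod 9).
    Reduce coefficients mod 9: 1·t ≡ 2 (mod 9).
    So t ≡ 2 (mod 9).
    Then x = 13 + 55·2 = 123, valid modulo lcm(55, 9) = 495: x ≡ 123 (mod 495).
  Combine with x ≡ 10 (mod 16); new modulus lcm = 7920.
    Write x = 123 + 495·t and substitute into x ≡ 10 (mod 16): 495·t ≡ 10 − 123 = -113 (mod 16).
    Reduce coefficients mod 16: 15·t ≡ 15 (mod 16).
    The inverse of 15 mod 16 is 15 (since 15·15 = 225 = 14·16 + 1), so t ≡ 15·15 = 225 ≡ 1 (mod 16).
    Then x = 123 + 495·1 = 618, valid modulo lcm(495, 16) = 7920: x ≡ 618 (mod 7920).
Verify against each original: 618 mod 11 = 2, 618 mod 5 = 3, 618 mod 9 = 6, 618 mod 16 = 10.

x ≡ 618 (mod 7920).


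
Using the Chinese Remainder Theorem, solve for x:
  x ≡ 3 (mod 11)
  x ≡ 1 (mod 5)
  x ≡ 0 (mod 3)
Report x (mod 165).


Moduli 11, 5, 3 are pairwise coprime; by CRT there is a unique solution modulo M = 11 · 5 · 3 = 165.
Solve pairwise, accumulating the modulus:
  Start with x ≡ 3 (mod 11).
  Combine with x ≡ 1 (mod 5): since gcd(11, 5) = 1, we get a unique residue mod 55.
    Write x = 3 + 11·t and substitute into x ≡ 1 (mod 5): 11·t ≡ 1 − 3 = -2 (mod 5).
    Reduce coefficients mod 5: 1·t ≡ 3 (mod 5).
    So t ≡ 3 (mod 5).
    Then x = 3 + 11·3 = 36, valid modulo lcm(11, 5) = 55: x ≡ 36 (mod 55).
  Combine with x ≡ 0 (mod 3): since gcd(55, 3) = 1, we get a unique residue mod 165.
    Write x = 36 + 55·t and substitute into x ≡ 0 (mod 3): 55·t ≡ 0 − 36 = -36 (mod 3).
    Reduce coefficients mod 3: 1·t ≡ 0 (mod 3).
    So t ≡ 0 (mod 3).
    Then x = 36 + 55·0 = 36, valid modulo lcm(55, 3) = 165: x ≡ 36 (mod 165).
Verify: 36 mod 11 = 3 ✓, 36 mod 5 = 1 ✓, 36 mod 3 = 0 ✓.

x ≡ 36 (mod 165).


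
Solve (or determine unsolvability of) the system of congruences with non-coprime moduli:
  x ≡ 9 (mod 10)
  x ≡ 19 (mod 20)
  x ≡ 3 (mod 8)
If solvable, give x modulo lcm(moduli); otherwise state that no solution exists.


Moduli 10, 20, 8 are not pairwise coprime, so CRT works modulo lcm(m_i) when all pairwise compatibility conditions hold.
Pairwise compatibility: gcd(m_i, m_j) must divide a_i - a_j for every pair.
Merge one congruence at a time:
  Start: x ≡ 9 (mod 10).
  Combine with x ≡ 19 (mod 20): gcd(10, 20) = 10; 19 - 9 = 10, which IS divisible by 10, so compatible.
    Write x = 9 + 10·t and substitute into x ≡ 19 (mod 20): 10·t ≡ 19 − 9 = 10 (mod 20).
    Divide the congruence (and modulus) by g = 10: 1·t ≡ 1 (mod 2).
    So t ≡ 1 (mod 2).
    Then x = 9 + 10·1 = 19, valid modulo lcm(10, 20) = 20: x ≡ 19 (mod 20).
  Combine with x ≡ 3 (mod 8): gcd(20, 8) = 4; 3 - 19 = -16, which IS divisible by 4, so compatible.
    Write x = 19 + 20·t and substitute into x ≡ 3 (mod 8): 20·t ≡ 3 − 19 = -16 (mod 8).
    Divide the congruence (and modulus) by g = 4: 5·t ≡ -4 (mod 2).
    Reduce coefficients mod 2: 1·t ≡ 0 (mod 2).
    So t ≡ 0 (mod 2).
    Then x = 19 + 20·0 = 19, valid modulo lcm(20, 8) = 40: x ≡ 19 (mod 40).
Verify: 19 mod 10 = 9, 19 mod 20 = 19, 19 mod 8 = 3.

x ≡ 19 (mod 40).


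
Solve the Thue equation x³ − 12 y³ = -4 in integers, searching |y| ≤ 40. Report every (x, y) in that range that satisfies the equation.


The equation is x³ - 12y³ = -4. For fixed y, x³ = 12·y³ − 4, so a solution requires the RHS to be a perfect cube.
Strategy: iterate y from -40 to 40, compute RHS = 12·y³ − 4, and check whether it is a (positive or negative) perfect cube.
Check small values of y:
  y = 0: RHS = -4 is not a perfect cube.
  y = 1: RHS = 8 = (2)³ ⇒ x = 2 works.
  y = -1: RHS = -16 is not a perfect cube.
  y = 2: RHS = 92 is not a perfect cube.
  y = -2: RHS = -100 is not a perfect cube.
  y = 3: RHS = 320 is not a perfect cube.
  y = -3: RHS = -328 is not a perfect cube.
Continuing the search up to |y| = 40 finds no further solutions beyond those listed.
Collected solutions: (2, 1).

Solutions (with |y| ≤ 40): (2, 1).
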